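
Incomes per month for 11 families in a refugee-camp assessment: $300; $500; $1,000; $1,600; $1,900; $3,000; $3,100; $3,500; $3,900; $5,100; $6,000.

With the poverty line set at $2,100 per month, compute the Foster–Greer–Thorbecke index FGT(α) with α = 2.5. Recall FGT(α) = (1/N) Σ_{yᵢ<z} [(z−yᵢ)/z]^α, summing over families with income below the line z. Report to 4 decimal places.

Below z: $300, $500, $1,000, $1,600, $1,900 (q = 5 of N = 11).
Shortfall ratios: (2100−300)/2100 = 0.8571; (2100−500)/2100 = 0.7619; (2100−1000)/2100 = 0.5238; (2100−1600)/2100 = 0.2381; (2100−1900)/2100 = 0.0952.
Raised to α = 2.5: 0.68019; 0.50670; 0.19858; 0.02766; 0.00280.
Sum = 1.415935; FGT(2.5) = 1.415935 / 11 = 0.1287.

0.1287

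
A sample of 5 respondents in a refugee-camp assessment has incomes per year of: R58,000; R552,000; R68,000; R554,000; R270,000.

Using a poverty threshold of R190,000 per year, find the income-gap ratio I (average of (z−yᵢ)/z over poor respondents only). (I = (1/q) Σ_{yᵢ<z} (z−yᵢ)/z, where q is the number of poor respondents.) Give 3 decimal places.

Below z: R58,000, R68,000 (q = 2 of N = 5).
Relative gaps: 0.6947, 0.6421; sum = 1.336842.
I averages over the q = 2 poor units only: 1.336842 / 2 = 0.668.

0.668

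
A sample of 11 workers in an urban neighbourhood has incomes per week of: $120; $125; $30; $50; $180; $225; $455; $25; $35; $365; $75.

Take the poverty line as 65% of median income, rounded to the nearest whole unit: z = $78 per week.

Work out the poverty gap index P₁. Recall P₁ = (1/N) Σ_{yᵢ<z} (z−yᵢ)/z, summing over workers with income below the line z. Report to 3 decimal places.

0.204

Incomes under z: $25, $30, $35, $50, $75 (q = 5 of N = 11).
Relative gaps: (78−25)/78 = 0.6795; (78−30)/78 = 0.6154; (78−35)/78 = 0.5513; (78−50)/78 = 0.3590; (78−75)/78 = 0.0385.
Σ = 2.243590. Dividing by the full population N = 11 gives P₁ = 0.204.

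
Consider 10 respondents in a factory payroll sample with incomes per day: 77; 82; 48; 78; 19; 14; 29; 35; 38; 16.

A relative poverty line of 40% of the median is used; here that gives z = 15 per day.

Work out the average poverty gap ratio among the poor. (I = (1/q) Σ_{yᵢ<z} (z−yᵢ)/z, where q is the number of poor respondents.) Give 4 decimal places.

Poor units: 14 (q = 1 of N = 10).
Shortfall ratios (z−y)/z: 0.0667; sum = 0.066667.
The income-gap ratio divides by q (the poor only): 0.066667 / 1 = 0.0667.

0.0667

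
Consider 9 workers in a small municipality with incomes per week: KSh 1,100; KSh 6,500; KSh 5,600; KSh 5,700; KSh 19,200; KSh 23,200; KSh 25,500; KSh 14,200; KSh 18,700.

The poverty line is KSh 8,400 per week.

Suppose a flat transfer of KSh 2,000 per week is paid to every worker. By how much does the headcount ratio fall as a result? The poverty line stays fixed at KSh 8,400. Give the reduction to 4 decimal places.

0.1111

Before: below the line — KSh 1,100, KSh 5,600, KSh 5,700, KSh 6,500; headcount ratio = 0.444444.
After the KSh 2,000 transfer: below the line — KSh 3,100, KSh 7,600, KSh 7,700; headcount ratio = 0.333333.
Reduction = 0.444444 − 0.333333 = 0.1111.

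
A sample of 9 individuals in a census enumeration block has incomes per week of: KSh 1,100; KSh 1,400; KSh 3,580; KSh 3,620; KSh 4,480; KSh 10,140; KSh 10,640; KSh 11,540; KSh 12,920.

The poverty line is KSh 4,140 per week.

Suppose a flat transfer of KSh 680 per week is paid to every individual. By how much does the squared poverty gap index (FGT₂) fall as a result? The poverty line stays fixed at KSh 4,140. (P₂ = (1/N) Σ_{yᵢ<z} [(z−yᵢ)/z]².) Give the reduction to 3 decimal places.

Before: below the line — KSh 1,100, KSh 1,400, KSh 3,580, KSh 3,620; squared poverty gap index (FGT₂) = 0.11237.
After the KSh 680 transfer: below the line — KSh 1,780, KSh 2,080; squared poverty gap index (FGT₂) = 0.06362.
Reduction = 0.11237 − 0.06362 = 0.049.

0.049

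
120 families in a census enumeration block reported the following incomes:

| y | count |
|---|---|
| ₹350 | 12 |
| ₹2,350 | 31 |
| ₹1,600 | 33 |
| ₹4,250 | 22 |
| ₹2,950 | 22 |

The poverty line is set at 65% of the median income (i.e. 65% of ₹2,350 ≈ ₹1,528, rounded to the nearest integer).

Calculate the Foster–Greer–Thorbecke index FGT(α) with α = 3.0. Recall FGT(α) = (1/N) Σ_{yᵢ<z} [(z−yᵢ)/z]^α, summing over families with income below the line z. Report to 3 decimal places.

0.046

Poor units: 12×₹350 (q = 12 of N = 120).
Gap ratios (z−y)/z: (1528−350)/1528 = 0.7709 (×12).
Raised to α = 3.0: 0.45821 (×12).
Sum = 5.498536; FGT(3.0) = 5.498536 / 120 = 0.046.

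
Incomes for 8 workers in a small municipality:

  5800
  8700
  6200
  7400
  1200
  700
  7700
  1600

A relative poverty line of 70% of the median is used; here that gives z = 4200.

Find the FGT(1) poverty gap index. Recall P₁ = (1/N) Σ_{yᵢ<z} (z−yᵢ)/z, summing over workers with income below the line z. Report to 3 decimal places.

Poor units: 700, 1200, 1600 (q = 3 of N = 8).
Relative gaps: (4200−700)/4200 = 0.8333; (4200−1200)/4200 = 0.7143; (4200−1600)/4200 = 0.6190.
Σ = 2.166667. Dividing by the full population N = 8 gives P₁ = 0.271.

0.271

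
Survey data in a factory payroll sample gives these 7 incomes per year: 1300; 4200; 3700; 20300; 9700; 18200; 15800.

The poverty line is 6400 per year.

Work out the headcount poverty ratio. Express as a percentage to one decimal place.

3 of the 7 workers have income below 6400.
H = 3/7 = 42.9%.

42.9%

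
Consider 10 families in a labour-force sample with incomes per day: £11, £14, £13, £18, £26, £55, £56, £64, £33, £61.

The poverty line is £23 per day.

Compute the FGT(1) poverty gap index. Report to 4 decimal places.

Below z: £11, £13, £14, £18 (q = 4 of N = 10).
Normalized shortfalls: (23−11)/23 = 0.5217; (23−13)/23 = 0.4348; (23−14)/23 = 0.3913; (23−18)/23 = 0.2174.
Σ = 1.565217. Dividing by the full population N = 10 gives P₁ = 0.1565.

0.1565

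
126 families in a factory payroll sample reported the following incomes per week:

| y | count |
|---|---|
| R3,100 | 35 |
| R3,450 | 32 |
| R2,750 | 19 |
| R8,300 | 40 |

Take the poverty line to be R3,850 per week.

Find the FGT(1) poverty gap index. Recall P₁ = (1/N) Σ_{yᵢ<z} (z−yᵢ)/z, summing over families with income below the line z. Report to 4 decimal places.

0.1236

Incomes under z: 19×R2,750, 35×R3,100, 32×R3,450 (q = 86 of N = 126).
Relative gaps: (3850−2750)/3850 = 0.2857 (×19); (3850−3100)/3850 = 0.1948 (×35); (3850−3450)/3850 = 0.1039 (×32).
Σ = 15.571429. Dividing by the full population N = 126 gives P₁ = 0.1236.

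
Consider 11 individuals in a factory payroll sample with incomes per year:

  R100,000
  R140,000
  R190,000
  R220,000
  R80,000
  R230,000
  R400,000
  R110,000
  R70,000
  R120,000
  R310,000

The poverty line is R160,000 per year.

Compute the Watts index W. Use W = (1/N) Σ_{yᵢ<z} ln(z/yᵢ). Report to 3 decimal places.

0.253

Incomes under z: R70,000, R80,000, R100,000, R110,000, R120,000, R140,000 (q = 6 of N = 11).
Log shortfalls: ln(160000/70000) = 0.8267; ln(160000/80000) = 0.6931; ln(160000/100000) = 0.4700; ln(160000/110000) = 0.3747; ln(160000/120000) = 0.2877; ln(160000/140000) = 0.1335.
W = 2.785736 / 11 = 0.253.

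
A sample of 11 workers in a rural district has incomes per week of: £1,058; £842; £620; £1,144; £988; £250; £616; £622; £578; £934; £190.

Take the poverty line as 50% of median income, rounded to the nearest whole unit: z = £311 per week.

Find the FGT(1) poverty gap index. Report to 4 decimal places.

Incomes under z: £190, £250 (q = 2 of N = 11).
Gap ratios (z−y)/z: (311−190)/311 = 0.3891; (311−250)/311 = 0.1961.
Σ = 0.585209. Dividing by the full population N = 11 gives P₁ = 0.0532.

0.0532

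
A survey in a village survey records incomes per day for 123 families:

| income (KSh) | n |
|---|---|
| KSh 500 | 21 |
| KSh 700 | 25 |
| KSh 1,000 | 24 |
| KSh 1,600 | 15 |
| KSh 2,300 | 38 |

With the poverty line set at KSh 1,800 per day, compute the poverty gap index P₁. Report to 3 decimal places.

0.348

Incomes under z: 21×KSh 500, 25×KSh 700, 24×KSh 1,000, 15×KSh 1,600 (q = 85 of N = 123).
Gap ratios (z−y)/z: (1800−500)/1800 = 0.7222 (×21); (1800−700)/1800 = 0.6111 (×25); (1800−1000)/1800 = 0.4444 (×24); (1800−1600)/1800 = 0.1111 (×15).
Sum of shortfalls = 42.777778; P₁ averages over all N: 42.777778 / 123 = 0.348.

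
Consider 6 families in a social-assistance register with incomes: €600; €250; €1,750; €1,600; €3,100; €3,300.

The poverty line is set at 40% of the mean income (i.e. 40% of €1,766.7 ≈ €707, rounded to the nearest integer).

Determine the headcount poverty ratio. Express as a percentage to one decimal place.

33.3%

2 of the 6 families have income below €707.
H = 2/6 = 33.3%.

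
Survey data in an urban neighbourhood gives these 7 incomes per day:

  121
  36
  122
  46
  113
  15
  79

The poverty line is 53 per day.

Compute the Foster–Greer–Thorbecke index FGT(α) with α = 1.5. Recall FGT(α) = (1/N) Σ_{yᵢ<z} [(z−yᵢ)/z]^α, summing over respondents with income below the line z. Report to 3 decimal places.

0.120

Poor units: 15, 36, 46 (q = 3 of N = 7).
Normalized shortfalls: (53−15)/53 = 0.7170; (53−36)/53 = 0.3208; (53−46)/53 = 0.1321.
Raised to α = 1.5: 0.60710; 0.18166; 0.04800.
Sum = 0.836761; FGT(1.5) = 0.836761 / 7 = 0.120.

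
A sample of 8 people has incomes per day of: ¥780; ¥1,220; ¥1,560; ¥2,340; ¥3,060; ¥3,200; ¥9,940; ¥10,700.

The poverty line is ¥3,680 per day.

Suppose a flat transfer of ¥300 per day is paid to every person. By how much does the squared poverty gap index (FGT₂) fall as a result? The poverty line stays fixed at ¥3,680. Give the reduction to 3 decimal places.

0.050

Before: below the line — ¥780, ¥1,220, ¥1,560, ¥2,340, ¥3,060, ¥3,200; squared poverty gap index (FGT₂) = 0.19722.
After the ¥300 transfer: below the line — ¥1,080, ¥1,520, ¥1,860, ¥2,640, ¥3,360, ¥3,500; squared poverty gap index (FGT₂) = 0.14726.
Reduction = 0.19722 − 0.14726 = 0.050.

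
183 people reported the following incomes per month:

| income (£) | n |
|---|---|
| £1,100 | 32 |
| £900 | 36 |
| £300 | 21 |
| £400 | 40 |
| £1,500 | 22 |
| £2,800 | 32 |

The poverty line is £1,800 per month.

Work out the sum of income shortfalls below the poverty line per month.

Below the line: 21×£300, 40×£400, 36×£900, 32×£1,100, 22×£1,500 (q = 151 of N = 183).
Individual gaps: 21×(1800−300) = 31500; 40×(1800−400) = 56000; 36×(1800−900) = 32400; 32×(1800−1100) = 22400; 22×(1800−1500) = 6600.
Aggregate gap = £148,900.

£148,900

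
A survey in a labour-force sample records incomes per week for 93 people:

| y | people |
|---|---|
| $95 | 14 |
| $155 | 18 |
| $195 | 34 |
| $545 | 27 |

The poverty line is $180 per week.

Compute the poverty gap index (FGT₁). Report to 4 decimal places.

0.0980

Below z: 14×$95, 18×$155 (q = 32 of N = 93).
Relative gaps: (180−95)/180 = 0.4722 (×14); (180−155)/180 = 0.1389 (×18).
Sum of shortfalls = 9.111111; P₁ averages over all N: 9.111111 / 93 = 0.0980.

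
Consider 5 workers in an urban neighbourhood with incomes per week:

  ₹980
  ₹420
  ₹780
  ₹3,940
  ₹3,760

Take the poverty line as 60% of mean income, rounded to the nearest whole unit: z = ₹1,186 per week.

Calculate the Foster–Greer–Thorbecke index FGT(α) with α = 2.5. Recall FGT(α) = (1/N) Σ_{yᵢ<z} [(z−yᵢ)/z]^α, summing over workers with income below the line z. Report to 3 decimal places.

Below the line: ₹420, ₹780, ₹980 (q = 3 of N = 5).
Relative gaps: (1186−420)/1186 = 0.6459; (1186−780)/1186 = 0.3423; (1186−980)/1186 = 0.1737.
Raised to α = 2.5: 0.33524; 0.06857; 0.01257.
Sum = 0.416382; FGT(2.5) = 0.416382 / 5 = 0.083.

0.083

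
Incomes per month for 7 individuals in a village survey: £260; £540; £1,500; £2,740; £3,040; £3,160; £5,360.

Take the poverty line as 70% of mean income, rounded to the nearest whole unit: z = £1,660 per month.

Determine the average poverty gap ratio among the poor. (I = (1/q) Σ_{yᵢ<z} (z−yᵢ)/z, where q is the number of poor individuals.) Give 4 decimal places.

Incomes under z: £260, £540, £1,500 (q = 3 of N = 7).
Relative gaps: 0.8434, 0.6747, 0.0964; sum = 1.614458.
The income-gap ratio divides by q (the poor only): 1.614458 / 3 = 0.5382.

0.5382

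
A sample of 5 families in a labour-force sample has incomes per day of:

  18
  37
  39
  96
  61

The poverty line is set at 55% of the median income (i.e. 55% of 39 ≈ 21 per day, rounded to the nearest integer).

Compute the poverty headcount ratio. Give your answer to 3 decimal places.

0.200

1 of the 5 families have income below 21.
H = 1/5 = 0.200.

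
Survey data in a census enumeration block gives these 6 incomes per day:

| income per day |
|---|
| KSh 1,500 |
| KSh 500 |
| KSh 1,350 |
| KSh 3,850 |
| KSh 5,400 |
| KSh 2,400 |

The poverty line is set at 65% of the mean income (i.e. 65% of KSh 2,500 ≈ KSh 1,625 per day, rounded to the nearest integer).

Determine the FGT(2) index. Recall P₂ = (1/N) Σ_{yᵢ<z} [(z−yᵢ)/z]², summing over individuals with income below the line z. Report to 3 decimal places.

0.086

Incomes under z: KSh 500, KSh 1,350, KSh 1,500 (q = 3 of N = 6).
Shortfall ratios: (1625−500)/1625 = 0.6923; (1625−1350)/1625 = 0.1692; (1625−1500)/1625 = 0.0769.
Squared: 0.4793; 0.0286; 0.0059.
Sum = 0.513846; P₂ = 0.513846 / 6 = 0.086.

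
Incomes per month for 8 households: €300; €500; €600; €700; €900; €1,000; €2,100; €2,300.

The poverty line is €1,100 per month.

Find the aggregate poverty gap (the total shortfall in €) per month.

€2,600

Incomes under z: €300, €500, €600, €700, €900, €1,000 (q = 6 of N = 8).
Individual gaps: 1100−300 = 800; 1100−500 = 600; 1100−600 = 500; 1100−700 = 400; 1100−900 = 200; 1100−1000 = 100.
Aggregate gap = €2,600.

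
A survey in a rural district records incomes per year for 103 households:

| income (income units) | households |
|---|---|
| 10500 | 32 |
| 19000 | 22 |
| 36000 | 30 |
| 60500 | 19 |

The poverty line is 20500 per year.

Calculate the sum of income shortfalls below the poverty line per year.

Incomes under z: 32×10500, 22×19000 (q = 54 of N = 103).
Individual gaps: 32×(20500−10500) = 320000; 22×(20500−19000) = 33000.
Aggregate gap = 353000.

353000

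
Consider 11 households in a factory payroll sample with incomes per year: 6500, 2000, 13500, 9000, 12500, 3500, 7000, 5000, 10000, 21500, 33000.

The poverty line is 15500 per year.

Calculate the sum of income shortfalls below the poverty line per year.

70500

Below z: 2000, 3500, 5000, 6500, 7000, 9000, 10000, 12500, 13500 (q = 9 of N = 11).
Individual gaps: 15500−2000 = 13500; 15500−3500 = 12000; 15500−5000 = 10500; 15500−6500 = 9000; 15500−7000 = 8500; 15500−9000 = 6500; 15500−10000 = 5500; 15500−12500 = 3000; 15500−13500 = 2000.
Aggregate gap = 70500.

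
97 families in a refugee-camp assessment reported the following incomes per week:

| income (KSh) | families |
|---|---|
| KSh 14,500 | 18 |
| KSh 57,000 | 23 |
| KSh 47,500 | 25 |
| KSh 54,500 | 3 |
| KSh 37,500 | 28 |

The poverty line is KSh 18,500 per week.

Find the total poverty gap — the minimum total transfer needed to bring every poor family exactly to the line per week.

Poor units: 18×KSh 14,500 (q = 18 of N = 97).
Individual gaps: 18×(18500−14500) = 72000.
Aggregate gap = KSh 72,000.

KSh 72,000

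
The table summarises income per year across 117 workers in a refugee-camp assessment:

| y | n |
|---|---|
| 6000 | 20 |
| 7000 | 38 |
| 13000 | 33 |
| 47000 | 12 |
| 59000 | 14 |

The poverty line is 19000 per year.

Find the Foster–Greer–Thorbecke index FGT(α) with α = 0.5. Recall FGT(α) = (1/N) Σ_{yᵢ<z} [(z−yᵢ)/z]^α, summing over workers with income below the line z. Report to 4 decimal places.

0.5580

Incomes under z: 20×6000, 38×7000, 33×13000 (q = 91 of N = 117).
Shortfall ratios: (19000−6000)/19000 = 0.6842 (×20); (19000−7000)/19000 = 0.6316 (×38); (19000−13000)/19000 = 0.3158 (×33).
Raised to α = 0.5: 0.82717 (×20); 0.79472 (×38); 0.56195 (×33).
Sum = 65.287141; FGT(0.5) = 65.287141 / 117 = 0.5580.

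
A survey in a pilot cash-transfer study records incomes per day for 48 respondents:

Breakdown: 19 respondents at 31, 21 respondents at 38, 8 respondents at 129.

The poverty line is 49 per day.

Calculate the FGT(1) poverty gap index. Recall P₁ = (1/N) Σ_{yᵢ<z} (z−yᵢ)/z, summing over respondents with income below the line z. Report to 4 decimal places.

0.2436

Below the line: 19×31, 21×38 (q = 40 of N = 48).
Shortfall ratios: (49−31)/49 = 0.3673 (×19); (49−38)/49 = 0.2245 (×21).
Sum of shortfalls = 11.693878; P₁ averages over all N: 11.693878 / 48 = 0.2436.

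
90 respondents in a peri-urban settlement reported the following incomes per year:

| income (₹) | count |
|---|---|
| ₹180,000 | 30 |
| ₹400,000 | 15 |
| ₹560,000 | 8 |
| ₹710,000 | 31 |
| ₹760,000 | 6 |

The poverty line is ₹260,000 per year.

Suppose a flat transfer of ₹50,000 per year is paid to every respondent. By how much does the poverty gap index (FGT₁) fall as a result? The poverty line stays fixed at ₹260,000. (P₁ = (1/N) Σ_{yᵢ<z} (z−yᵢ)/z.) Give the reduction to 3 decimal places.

0.064

Before: below the line — 30×₹180,000; poverty gap index (FGT₁) = 0.10256.
After the ₹50,000 transfer: below the line — 30×₹230,000; poverty gap index (FGT₁) = 0.03846.
Reduction = 0.10256 − 0.03846 = 0.064.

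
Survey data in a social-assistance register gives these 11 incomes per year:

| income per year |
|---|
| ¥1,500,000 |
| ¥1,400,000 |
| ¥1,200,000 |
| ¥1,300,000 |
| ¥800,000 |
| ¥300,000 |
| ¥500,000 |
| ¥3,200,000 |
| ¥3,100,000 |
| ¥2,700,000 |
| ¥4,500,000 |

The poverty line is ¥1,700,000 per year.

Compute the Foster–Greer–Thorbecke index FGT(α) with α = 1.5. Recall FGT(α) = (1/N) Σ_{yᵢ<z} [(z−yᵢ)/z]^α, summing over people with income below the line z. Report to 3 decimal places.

Below z: ¥300,000, ¥500,000, ¥800,000, ¥1,200,000, ¥1,300,000, ¥1,400,000, ¥1,500,000 (q = 7 of N = 11).
Normalized shortfalls: (1700000−300000)/1700000 = 0.8235; (1700000−500000)/1700000 = 0.7059; (1700000−800000)/1700000 = 0.5294; (1700000−1200000)/1700000 = 0.2941; (1700000−1300000)/1700000 = 0.2353; (1700000−1400000)/1700000 = 0.1765; (1700000−1500000)/1700000 = 0.1176.
Raised to α = 1.5: 0.74734; 0.59306; 0.38520; 0.15951; 0.11413; 0.07413; 0.04035.
Sum = 2.113731; FGT(1.5) = 2.113731 / 11 = 0.192.

0.192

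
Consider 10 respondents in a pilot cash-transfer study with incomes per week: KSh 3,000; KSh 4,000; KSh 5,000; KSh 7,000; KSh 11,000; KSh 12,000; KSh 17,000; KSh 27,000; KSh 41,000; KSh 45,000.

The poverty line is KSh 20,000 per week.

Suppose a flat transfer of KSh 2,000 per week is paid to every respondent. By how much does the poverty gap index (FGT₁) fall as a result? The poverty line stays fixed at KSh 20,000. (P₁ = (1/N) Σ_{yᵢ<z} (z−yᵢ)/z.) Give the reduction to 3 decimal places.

Before: below the line — KSh 3,000, KSh 4,000, KSh 5,000, KSh 7,000, KSh 11,000, KSh 12,000, KSh 17,000; poverty gap index (FGT₁) = 0.40500.
After the KSh 2,000 transfer: below the line — KSh 5,000, KSh 6,000, KSh 7,000, KSh 9,000, KSh 13,000, KSh 14,000, KSh 19,000; poverty gap index (FGT₁) = 0.33500.
Reduction = 0.40500 − 0.33500 = 0.070.

0.070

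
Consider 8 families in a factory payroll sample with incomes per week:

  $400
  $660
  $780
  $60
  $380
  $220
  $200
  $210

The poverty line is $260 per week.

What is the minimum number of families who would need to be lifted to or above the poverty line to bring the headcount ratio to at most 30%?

4 of the 8 families are poor, so H = 4/8 = 0.500.
A headcount ratio of at most 30% allows at most ⌊0.30 × 8⌋ = 2 poor families.
So at least 4 − 2 = 2 must be lifted.

2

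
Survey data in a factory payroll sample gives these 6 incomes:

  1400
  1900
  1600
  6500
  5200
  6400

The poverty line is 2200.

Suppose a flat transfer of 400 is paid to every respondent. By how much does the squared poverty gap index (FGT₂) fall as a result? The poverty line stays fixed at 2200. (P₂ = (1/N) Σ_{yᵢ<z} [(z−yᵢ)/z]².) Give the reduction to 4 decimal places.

0.0306

Before: below the line — 1400, 1600, 1900; squared poverty gap index (FGT₂) = 0.037534.
After the 400 transfer: below the line — 1800, 2000; squared poverty gap index (FGT₂) = 0.006887.
Reduction = 0.037534 − 0.006887 = 0.0306.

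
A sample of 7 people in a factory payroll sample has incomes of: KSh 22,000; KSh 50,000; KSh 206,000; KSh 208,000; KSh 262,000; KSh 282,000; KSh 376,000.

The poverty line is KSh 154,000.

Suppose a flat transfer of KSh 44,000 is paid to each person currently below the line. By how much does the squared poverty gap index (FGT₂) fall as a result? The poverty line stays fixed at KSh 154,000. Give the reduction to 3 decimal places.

0.102

Before: below the line — KSh 22,000, KSh 50,000; squared poverty gap index (FGT₂) = 0.17011.
After the KSh 44,000 transfer: below the line — KSh 66,000, KSh 94,000; squared poverty gap index (FGT₂) = 0.06833.
Reduction = 0.17011 − 0.06833 = 0.102.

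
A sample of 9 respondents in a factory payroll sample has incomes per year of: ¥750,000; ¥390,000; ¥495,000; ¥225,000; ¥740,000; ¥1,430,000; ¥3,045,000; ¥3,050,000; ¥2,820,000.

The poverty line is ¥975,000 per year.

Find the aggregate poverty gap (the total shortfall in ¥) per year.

Below z: ¥225,000, ¥390,000, ¥495,000, ¥740,000, ¥750,000 (q = 5 of N = 9).
Individual gaps: 975000−225000 = 750000; 975000−390000 = 585000; 975000−495000 = 480000; 975000−740000 = 235000; 975000−750000 = 225000.
Aggregate gap = ¥2,275,000.

¥2,275,000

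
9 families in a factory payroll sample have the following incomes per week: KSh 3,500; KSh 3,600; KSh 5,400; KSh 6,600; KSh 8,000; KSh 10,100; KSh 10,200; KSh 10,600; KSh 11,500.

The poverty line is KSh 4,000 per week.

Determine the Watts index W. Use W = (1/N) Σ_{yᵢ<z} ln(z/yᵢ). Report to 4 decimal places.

Below the line: KSh 3,500, KSh 3,600 (q = 2 of N = 9).
Log gaps: ln(4000/3500) = 0.1335; ln(4000/3600) = 0.1054.
W = 0.238892 / 9 = 0.0265.

0.0265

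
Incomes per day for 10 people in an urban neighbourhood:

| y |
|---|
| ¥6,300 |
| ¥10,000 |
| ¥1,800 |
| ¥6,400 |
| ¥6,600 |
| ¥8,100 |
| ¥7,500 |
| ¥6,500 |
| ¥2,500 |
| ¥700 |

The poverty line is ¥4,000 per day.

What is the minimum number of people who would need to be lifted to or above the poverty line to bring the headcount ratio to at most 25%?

3 of the 10 people are poor, so H = 3/10 = 0.300.
A headcount ratio of at most 25% allows at most ⌊0.25 × 10⌋ = 2 poor people.
So at least 3 − 2 = 1 must be lifted.

1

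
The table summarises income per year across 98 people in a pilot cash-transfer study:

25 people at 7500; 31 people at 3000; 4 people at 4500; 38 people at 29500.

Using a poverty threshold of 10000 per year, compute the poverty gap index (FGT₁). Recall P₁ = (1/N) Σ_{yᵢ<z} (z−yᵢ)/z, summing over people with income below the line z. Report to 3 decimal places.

Below the line: 31×3000, 4×4500, 25×7500 (q = 60 of N = 98).
Relative gaps: (10000−3000)/10000 = 0.7000 (×31); (10000−4500)/10000 = 0.5500 (×4); (10000−7500)/10000 = 0.2500 (×25).
Σ = 30.150000. Dividing by the full population N = 98 gives P₁ = 0.308.

0.308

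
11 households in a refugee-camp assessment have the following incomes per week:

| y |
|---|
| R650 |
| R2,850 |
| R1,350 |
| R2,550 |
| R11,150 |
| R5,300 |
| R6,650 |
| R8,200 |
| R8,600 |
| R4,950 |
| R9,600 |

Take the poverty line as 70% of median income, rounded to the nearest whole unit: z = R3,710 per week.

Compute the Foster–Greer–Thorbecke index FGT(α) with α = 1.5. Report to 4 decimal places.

0.1403

Below the line: R650, R1,350, R2,550, R2,850 (q = 4 of N = 11).
Relative gaps: (3710−650)/3710 = 0.8248; (3710−1350)/3710 = 0.6361; (3710−2550)/3710 = 0.3127; (3710−2850)/3710 = 0.2318.
Raised to α = 1.5: 0.74907; 0.50735; 0.17483; 0.11161.
Sum = 1.542857; FGT(1.5) = 1.542857 / 11 = 0.1403.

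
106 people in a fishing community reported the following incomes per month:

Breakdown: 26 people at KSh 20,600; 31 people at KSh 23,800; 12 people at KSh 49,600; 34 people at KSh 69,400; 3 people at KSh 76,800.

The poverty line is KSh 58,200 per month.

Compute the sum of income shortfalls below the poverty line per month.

KSh 2,147,200

Below z: 26×KSh 20,600, 31×KSh 23,800, 12×KSh 49,600 (q = 69 of N = 106).
Individual gaps: 26×(58200−20600) = 977600; 31×(58200−23800) = 1066400; 12×(58200−49600) = 103200.
Aggregate gap = KSh 2,147,200.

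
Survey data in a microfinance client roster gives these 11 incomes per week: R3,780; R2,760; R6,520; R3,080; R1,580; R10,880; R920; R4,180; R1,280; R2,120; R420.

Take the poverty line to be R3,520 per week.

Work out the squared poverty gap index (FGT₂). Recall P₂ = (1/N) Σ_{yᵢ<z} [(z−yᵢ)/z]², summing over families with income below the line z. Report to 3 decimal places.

0.205

Poor units: R420, R920, R1,280, R1,580, R2,120, R2,760, R3,080 (q = 7 of N = 11).
Normalized shortfalls: (3520−420)/3520 = 0.8807; (3520−920)/3520 = 0.7386; (3520−1280)/3520 = 0.6364; (3520−1580)/3520 = 0.5511; (3520−2120)/3520 = 0.3977; (3520−2760)/3520 = 0.2159; (3520−3080)/3520 = 0.1250.
Squared: 0.7756; 0.5456; 0.4050; 0.3038; 0.1582; 0.0466; 0.0156.
Sum = 2.250323; P₂ = 2.250323 / 11 = 0.205.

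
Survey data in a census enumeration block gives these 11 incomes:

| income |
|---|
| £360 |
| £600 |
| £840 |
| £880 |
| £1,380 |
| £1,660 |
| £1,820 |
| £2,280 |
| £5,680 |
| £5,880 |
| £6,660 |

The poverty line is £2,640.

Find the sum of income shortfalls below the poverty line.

£11,300

Below the line: £360, £600, £840, £880, £1,380, £1,660, £1,820, £2,280 (q = 8 of N = 11).
Individual gaps: 2640−360 = 2280; 2640−600 = 2040; 2640−840 = 1800; 2640−880 = 1760; 2640−1380 = 1260; 2640−1660 = 980; 2640−1820 = 820; 2640−2280 = 360.
Aggregate gap = £11,300.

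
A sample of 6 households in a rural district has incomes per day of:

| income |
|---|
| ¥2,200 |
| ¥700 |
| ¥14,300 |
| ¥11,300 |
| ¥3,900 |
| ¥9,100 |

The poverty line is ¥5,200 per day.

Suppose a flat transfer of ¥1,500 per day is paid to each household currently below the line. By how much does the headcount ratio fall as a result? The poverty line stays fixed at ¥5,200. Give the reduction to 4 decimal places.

Before: below the line — ¥700, ¥2,200, ¥3,900; headcount ratio = 0.500000.
After the ¥1,500 transfer: below the line — ¥2,200, ¥3,700; headcount ratio = 0.333333.
Reduction = 0.500000 − 0.333333 = 0.1667.

0.1667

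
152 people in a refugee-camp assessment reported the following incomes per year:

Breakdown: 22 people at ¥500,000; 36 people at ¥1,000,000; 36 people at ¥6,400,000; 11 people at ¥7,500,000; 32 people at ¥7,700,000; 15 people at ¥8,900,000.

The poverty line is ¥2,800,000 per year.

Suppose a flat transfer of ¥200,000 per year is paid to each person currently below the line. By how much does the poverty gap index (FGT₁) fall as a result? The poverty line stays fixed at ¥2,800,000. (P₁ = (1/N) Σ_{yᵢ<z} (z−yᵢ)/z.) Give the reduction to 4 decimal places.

Before: below the line — 22×¥500,000, 36×¥1,000,000; poverty gap index (FGT₁) = 0.271147.
After the ¥200,000 transfer: below the line — 22×¥700,000, 36×¥1,200,000; poverty gap index (FGT₁) = 0.243891.
Reduction = 0.271147 − 0.243891 = 0.0273.

0.0273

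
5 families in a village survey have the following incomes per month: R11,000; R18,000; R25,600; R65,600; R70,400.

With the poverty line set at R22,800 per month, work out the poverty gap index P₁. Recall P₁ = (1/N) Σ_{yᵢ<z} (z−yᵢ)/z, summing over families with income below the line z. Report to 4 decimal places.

0.1456

Below the line: R11,000, R18,000 (q = 2 of N = 5).
Relative gaps: (22800−11000)/22800 = 0.5175; (22800−18000)/22800 = 0.2105.
Sum of shortfalls = 0.728070; P₁ averages over all N: 0.728070 / 5 = 0.1456.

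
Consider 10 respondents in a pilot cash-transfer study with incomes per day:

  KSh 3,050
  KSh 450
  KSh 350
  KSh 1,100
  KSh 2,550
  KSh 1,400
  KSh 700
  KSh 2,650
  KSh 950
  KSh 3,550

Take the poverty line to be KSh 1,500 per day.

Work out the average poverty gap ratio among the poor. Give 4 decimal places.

Incomes under z: KSh 350, KSh 450, KSh 700, KSh 950, KSh 1,100, KSh 1,400 (q = 6 of N = 10).
Shortfall ratios (z−y)/z: 0.7667, 0.7000, 0.5333, 0.3667, 0.2667, 0.0667; sum = 2.700000.
The income-gap ratio divides by q (the poor only): 2.700000 / 6 = 0.4500.

0.4500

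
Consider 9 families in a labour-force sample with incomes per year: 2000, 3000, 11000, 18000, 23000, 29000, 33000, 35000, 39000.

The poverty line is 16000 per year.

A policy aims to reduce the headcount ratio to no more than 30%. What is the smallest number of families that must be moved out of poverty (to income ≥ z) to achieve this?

Currently q = 3 of N = 9 are below the line (H = 0.333).
A headcount ratio of at most 30% allows at most ⌊0.30 × 9⌋ = 2 poor families.
So at least 3 − 2 = 1 must be lifted.

1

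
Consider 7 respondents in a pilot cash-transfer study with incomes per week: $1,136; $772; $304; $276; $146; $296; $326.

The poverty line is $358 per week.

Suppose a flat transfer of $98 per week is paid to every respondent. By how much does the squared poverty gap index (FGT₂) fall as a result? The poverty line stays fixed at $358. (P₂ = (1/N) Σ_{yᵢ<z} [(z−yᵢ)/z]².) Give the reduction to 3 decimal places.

Before: below the line — $146, $276, $296, $304, $326; squared poverty gap index (FGT₂) = 0.06627.
After the $98 transfer: below the line — $244; squared poverty gap index (FGT₂) = 0.01449.
Reduction = 0.06627 − 0.01449 = 0.052.

0.052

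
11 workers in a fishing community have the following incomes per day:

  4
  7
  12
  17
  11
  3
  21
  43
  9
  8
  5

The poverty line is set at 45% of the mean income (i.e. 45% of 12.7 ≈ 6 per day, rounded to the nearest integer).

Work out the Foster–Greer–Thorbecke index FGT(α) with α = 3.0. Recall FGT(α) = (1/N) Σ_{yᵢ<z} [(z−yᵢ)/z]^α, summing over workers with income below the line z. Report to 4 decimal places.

0.0152

Poor units: 3, 4, 5 (q = 3 of N = 11).
Shortfall ratios: (6−3)/6 = 0.5000; (6−4)/6 = 0.3333; (6−5)/6 = 0.1667.
Raised to α = 3.0: 0.12500; 0.03704; 0.00463.
Sum = 0.166667; FGT(3.0) = 0.166667 / 11 = 0.0152.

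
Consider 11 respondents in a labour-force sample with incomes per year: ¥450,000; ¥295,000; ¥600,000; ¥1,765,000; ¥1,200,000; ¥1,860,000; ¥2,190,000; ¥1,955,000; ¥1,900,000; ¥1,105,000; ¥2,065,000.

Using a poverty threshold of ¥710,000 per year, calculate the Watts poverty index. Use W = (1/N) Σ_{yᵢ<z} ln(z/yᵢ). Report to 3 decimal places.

0.137

Poor units: ¥295,000, ¥450,000, ¥600,000 (q = 3 of N = 11).
Log shortfalls: ln(710000/295000) = 0.8783; ln(710000/450000) = 0.4560; ln(710000/600000) = 0.1683.
W = 1.502642 / 11 = 0.137.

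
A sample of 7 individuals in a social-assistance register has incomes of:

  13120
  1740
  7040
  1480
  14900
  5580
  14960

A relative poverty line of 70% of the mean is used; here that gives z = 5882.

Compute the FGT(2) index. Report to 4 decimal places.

Incomes under z: 1480, 1740, 5580 (q = 3 of N = 7).
Relative gaps: (5882−1480)/5882 = 0.7484; (5882−1740)/5882 = 0.7042; (5882−5580)/5882 = 0.0513.
Squared: 0.5601; 0.4959; 0.0026.
Sum = 1.058589; P₂ = 1.058589 / 7 = 0.1512.

0.1512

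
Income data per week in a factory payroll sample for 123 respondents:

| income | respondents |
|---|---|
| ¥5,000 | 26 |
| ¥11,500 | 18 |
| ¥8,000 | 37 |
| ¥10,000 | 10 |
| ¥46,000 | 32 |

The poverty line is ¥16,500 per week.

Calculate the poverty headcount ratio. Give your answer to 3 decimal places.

0.740

91 of the 123 respondents have income below ¥16,500.
H = 91/123 = 0.740.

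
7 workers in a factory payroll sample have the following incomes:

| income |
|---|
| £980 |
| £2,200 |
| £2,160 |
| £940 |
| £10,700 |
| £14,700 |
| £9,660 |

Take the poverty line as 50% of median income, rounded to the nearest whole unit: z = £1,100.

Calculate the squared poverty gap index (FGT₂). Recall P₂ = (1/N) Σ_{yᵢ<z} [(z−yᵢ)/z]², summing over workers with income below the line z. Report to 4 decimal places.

Below the line: £940, £980 (q = 2 of N = 7).
Relative gaps: (1100−940)/1100 = 0.1455; (1100−980)/1100 = 0.1091.
Squared: 0.0212; 0.0119.
Sum = 0.033058; P₂ = 0.033058 / 7 = 0.0047.

0.0047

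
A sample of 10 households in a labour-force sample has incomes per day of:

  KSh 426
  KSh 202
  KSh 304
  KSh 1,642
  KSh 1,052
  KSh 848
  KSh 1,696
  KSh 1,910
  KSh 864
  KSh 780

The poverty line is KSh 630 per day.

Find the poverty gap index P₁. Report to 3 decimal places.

0.152

Below the line: KSh 202, KSh 304, KSh 426 (q = 3 of N = 10).
Relative gaps: (630−202)/630 = 0.6794; (630−304)/630 = 0.5175; (630−426)/630 = 0.3238.
Σ = 1.520635. Dividing by the full population N = 10 gives P₁ = 0.152.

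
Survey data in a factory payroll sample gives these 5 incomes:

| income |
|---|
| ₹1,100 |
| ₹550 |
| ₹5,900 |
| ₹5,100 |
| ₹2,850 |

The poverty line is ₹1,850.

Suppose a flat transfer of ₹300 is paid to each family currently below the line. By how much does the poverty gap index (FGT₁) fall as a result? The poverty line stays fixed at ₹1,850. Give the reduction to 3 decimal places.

0.065

Before: below the line — ₹550, ₹1,100; poverty gap index (FGT₁) = 0.22162.
After the ₹300 transfer: below the line — ₹850, ₹1,400; poverty gap index (FGT₁) = 0.15676.
Reduction = 0.22162 − 0.15676 = 0.065.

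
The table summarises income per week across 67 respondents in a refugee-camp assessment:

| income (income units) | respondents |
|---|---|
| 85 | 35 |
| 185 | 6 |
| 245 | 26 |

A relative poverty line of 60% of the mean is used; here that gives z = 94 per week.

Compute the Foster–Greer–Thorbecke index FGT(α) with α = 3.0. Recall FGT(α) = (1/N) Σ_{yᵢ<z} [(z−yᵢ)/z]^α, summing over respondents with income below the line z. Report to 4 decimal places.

Below z: 35×85 (q = 35 of N = 67).
Shortfall ratios: (94−85)/94 = 0.0957 (×35).
Raised to α = 3.0: 0.00088 (×35).
Sum = 0.030719; FGT(3.0) = 0.030719 / 67 = 0.0005.

0.0005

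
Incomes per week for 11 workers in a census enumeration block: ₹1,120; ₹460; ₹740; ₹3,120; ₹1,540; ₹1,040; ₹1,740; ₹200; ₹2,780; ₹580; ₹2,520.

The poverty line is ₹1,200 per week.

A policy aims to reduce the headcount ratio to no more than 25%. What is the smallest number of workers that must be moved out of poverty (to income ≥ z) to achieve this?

6 of the 11 workers are poor, so H = 6/11 = 0.545.
A headcount ratio of at most 25% allows at most ⌊0.25 × 11⌋ = 2 poor workers.
So at least 6 − 2 = 4 must be lifted.

4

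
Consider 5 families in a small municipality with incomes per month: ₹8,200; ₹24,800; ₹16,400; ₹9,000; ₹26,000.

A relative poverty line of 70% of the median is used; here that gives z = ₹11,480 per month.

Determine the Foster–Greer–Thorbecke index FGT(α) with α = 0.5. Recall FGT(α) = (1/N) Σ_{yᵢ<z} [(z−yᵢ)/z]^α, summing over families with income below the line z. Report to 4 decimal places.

0.1999

Below z: ₹8,200, ₹9,000 (q = 2 of N = 5).
Relative gaps: (11480−8200)/11480 = 0.2857; (11480−9000)/11480 = 0.2160.
Raised to α = 0.5: 0.53452; 0.46479.
Sum = 0.999310; FGT(0.5) = 0.999310 / 5 = 0.1999.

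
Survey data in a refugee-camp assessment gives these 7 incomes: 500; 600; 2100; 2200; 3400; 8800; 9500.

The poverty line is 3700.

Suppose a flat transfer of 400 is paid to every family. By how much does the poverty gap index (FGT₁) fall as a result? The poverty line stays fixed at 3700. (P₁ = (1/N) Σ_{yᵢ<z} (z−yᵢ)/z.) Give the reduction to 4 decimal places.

Before: below the line — 500, 600, 2100, 2200, 3400; poverty gap index (FGT₁) = 0.374517.
After the 400 transfer: below the line — 900, 1000, 2500, 2600; poverty gap index (FGT₁) = 0.301158.
Reduction = 0.374517 − 0.301158 = 0.0734.

0.0734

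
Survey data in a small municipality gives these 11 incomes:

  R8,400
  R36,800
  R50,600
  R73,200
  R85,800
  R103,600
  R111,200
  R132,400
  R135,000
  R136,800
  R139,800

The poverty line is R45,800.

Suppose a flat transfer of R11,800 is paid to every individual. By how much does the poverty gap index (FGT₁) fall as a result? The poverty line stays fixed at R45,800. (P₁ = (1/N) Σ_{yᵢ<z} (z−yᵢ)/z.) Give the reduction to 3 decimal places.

0.041

Before: below the line — R8,400, R36,800; poverty gap index (FGT₁) = 0.09210.
After the R11,800 transfer: below the line — R20,200; poverty gap index (FGT₁) = 0.05081.
Reduction = 0.09210 − 0.05081 = 0.041.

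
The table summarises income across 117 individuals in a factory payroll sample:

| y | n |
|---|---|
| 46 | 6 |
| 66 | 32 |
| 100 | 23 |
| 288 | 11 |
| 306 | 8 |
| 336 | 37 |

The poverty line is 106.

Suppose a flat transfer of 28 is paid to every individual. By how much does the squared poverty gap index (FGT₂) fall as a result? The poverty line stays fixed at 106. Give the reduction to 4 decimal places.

Before: below the line — 6×46, 32×66, 23×100; squared poverty gap index (FGT₂) = 0.056007.
After the 28 transfer: below the line — 6×74, 32×94; squared poverty gap index (FGT₂) = 0.008179.
Reduction = 0.056007 − 0.008179 = 0.0478.

0.0478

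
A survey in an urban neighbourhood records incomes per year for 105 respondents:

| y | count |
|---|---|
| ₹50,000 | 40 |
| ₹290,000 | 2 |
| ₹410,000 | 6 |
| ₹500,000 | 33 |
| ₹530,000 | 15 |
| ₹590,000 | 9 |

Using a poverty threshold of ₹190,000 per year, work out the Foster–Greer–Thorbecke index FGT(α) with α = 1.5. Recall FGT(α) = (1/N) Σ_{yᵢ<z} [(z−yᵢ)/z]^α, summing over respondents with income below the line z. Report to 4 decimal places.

0.2410

Below the line: 40×₹50,000 (q = 40 of N = 105).
Relative gaps: (190000−50000)/190000 = 0.7368 (×40).
Raised to α = 1.5: 0.63250 (×40).
Sum = 25.300065; FGT(1.5) = 25.300065 / 105 = 0.2410.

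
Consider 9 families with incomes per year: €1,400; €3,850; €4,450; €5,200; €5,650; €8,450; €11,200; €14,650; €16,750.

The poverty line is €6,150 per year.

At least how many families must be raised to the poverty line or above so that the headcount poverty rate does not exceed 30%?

3

5 of the 9 families are poor, so H = 5/9 = 0.556.
A headcount ratio of at most 30% allows at most ⌊0.30 × 9⌋ = 2 poor families.
So at least 5 − 2 = 3 must be lifted.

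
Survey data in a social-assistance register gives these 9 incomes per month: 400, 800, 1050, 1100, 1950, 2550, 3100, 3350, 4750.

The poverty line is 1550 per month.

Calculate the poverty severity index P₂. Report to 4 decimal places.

0.1081

Poor units: 400, 800, 1050, 1100 (q = 4 of N = 9).
Normalized shortfalls: (1550−400)/1550 = 0.7419; (1550−800)/1550 = 0.4839; (1550−1050)/1550 = 0.3226; (1550−1100)/1550 = 0.2903.
Squared: 0.5505; 0.2341; 0.1041; 0.0843.
Sum = 0.972945; P₂ = 0.972945 / 9 = 0.1081.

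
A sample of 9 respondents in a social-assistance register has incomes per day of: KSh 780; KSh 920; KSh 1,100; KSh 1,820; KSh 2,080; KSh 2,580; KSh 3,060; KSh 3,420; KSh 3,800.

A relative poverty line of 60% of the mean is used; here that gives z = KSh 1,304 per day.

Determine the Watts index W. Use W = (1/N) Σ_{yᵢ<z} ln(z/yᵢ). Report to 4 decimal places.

0.1148

Below z: KSh 780, KSh 920, KSh 1,100 (q = 3 of N = 9).
Log gaps: ln(1304/780) = 0.5139; ln(1304/920) = 0.3488; ln(1304/1100) = 0.1701.
W = 1.032842 / 9 = 0.1148.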